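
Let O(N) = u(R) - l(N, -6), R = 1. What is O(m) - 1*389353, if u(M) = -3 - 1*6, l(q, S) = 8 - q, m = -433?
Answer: -389803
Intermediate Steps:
u(M) = -9 (u(M) = -3 - 6 = -9)
O(N) = -17 + N (O(N) = -9 - (8 - N) = -9 + (-8 + N) = -17 + N)
O(m) - 1*389353 = (-17 - 433) - 1*389353 = -450 - 389353 = -389803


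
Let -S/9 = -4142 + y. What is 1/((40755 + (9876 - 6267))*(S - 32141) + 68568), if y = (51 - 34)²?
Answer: 1/112575672 ≈ 8.8829e-9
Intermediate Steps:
y = 289 (y = 17² = 289)
S = 34677 (S = -9*(-4142 + 289) = -9*(-3853) = 34677)
1/((40755 + (9876 - 6267))*(S - 32141) + 68568) = 1/((40755 + (9876 - 6267))*(34677 - 32141) + 68568) = 1/((40755 + 3609)*2536 + 68568) = 1/(44364*2536 + 68568) = 1/(112507104 + 68568) = 1/112575672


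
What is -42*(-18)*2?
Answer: 1512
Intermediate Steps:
-42*(-18)*2 = 756*2 = 1512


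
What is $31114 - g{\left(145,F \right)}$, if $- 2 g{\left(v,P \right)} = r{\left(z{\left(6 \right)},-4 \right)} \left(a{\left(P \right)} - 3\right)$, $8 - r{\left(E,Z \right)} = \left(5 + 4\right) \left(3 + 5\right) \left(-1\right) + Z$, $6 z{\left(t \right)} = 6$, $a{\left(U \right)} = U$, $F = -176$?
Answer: $23596$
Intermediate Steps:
$z{\left(t \right)} = 1$ ($z{\left(t \right)} = \frac{1}{6} \cdot 6 = 1$)
$r{\left(E,Z \right)} = 80 - Z$ ($r{\left(E,Z \right)} = 8 - \left(\left(5 + 4\right) \left(3 + 5\right) \left(-1\right) + Z\right) = 8 - \left(9 \cdot 8 \left(-1\right) + Z\right) = 8 - \left(72 \left(-1\right) + Z\right) = 8 - \left(-72 + Z\right) = 80 - Z$)
$g{\left(v,P \right)} = 126 - 42 P$ ($g{\left(v,P \right)} = - \frac{\left(80 - -4\right) \left(P - 3\right)}{2} = - \frac{\left(80 + 4\right) \left(-3 + P\right)}{2} = - \frac{84 \left(-3 + P\right)}{2} = - \frac{-252 + 84 P}{2} = 126 - 42 P$)
$31114 - g{\left(145,F \right)} = 31114 - \left(126 - -7392\right) = 31114 - \left(126 + 7392\right) = 31114 - 7518 = 23596$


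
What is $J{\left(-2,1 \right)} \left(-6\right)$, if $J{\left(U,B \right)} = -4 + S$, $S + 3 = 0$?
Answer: $42$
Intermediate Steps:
$S = -3$ ($S = -3 + 0 = -3$)
$J{\left(U,B \right)} = -7$ ($J{\left(U,B \right)} = -4 - 3 = -7$)
$J{\left(-2,1 \right)} \left(-6\right) = \left(-7\right) \left(-6\right) = 42$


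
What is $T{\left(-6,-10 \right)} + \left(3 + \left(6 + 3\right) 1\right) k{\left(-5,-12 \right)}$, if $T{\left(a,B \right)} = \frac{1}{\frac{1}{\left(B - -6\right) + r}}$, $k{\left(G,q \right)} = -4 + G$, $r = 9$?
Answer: $-103$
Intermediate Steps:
$T{\left(a,B \right)} = 15 + B$ ($T{\left(a,B \right)} = \frac{1}{\frac{1}{\left(B - -6\right) + 9}} = \frac{1}{\frac{1}{\left(B + 6\right) + 9}} = \frac{1}{\frac{1}{\left(6 + B\right) + 9}} = \frac{1}{\frac{1}{15 + B}} = 15 + B$)
$T{\left(-6,-10 \right)} + \left(3 + \left(6 + 3\right) 1\right) k{\left(-5,-12 \right)} = \left(15 - 10\right) + \left(3 + \left(6 + 3\right) 1\right) \left(-4 - 5\right) = 5 + \left(3 + 9 \cdot 1\right) \left(-9\right) = 5 + \left(3 + 9\right) \left(-9\right) = 5 + 12 \left(-9\right) = 5 - 108 = -103$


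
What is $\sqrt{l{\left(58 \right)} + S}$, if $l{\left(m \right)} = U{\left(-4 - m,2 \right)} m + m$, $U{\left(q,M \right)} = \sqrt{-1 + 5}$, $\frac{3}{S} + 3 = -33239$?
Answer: $\frac{\sqrt{192275218410}}{33242} \approx 13.191$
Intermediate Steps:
$S = - \frac{3}{33242}$ ($S = \frac{3}{-3 - 33239} = \frac{3}{-33242} = 3 \left(- \frac{1}{33242}\right) = - \frac{3}{33242} \approx -9.0247 \cdot 10^{-5}$)
$U{\left(q,M \right)} = 2$ ($U{\left(q,M \right)} = \sqrt{4} = 2$)
$l{\left(m \right)} = 3 m$ ($l{\left(m \right)} = 2 m + m = 3 m$)
$\sqrt{l{\left(58 \right)} + S} = \sqrt{3 \cdot 58 - \frac{3}{33242}} = \sqrt{174 - \frac{3}{33242}} = \sqrt{\frac{5784105}{33242}} = \frac{\sqrt{192275218410}}{33242}$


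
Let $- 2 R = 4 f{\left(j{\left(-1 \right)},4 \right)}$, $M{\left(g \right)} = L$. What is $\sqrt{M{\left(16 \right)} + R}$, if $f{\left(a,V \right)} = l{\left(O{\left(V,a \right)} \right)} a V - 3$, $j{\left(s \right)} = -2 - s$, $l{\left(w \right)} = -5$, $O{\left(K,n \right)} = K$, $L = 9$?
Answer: $5 i \approx 5.0 i$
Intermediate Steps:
$M{\left(g \right)} = 9$
$f{\left(a,V \right)} = -3 - 5 V a$ ($f{\left(a,V \right)} = - 5 a V - 3 = - 5 V a - 3 = -3 - 5 V a$)
$R = -34$ ($R = - \frac{4 \left(-3 - 20 \left(-2 - -1\right)\right)}{2} = - \frac{4 \left(-3 - 20 \left(-2 + 1\right)\right)}{2} = - \frac{4 \left(-3 - 20 \left(-1\right)\right)}{2} = - \frac{4 \left(-3 + 20\right)}{2} = - \frac{4 \cdot 17}{2} = \left(- \frac{1}{2}\right) 68 = -34$)
$\sqrt{M{\left(16 \right)} + R} = \sqrt{9 - 34} = \sqrt{-25} = 5 i$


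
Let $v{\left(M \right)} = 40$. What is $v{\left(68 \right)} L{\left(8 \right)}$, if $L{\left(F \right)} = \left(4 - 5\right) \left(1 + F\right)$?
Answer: $-360$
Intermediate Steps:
$L{\left(F \right)} = -1 - F$ ($L{\left(F \right)} = - (1 + F) = -1 - F$)
$v{\left(68 \right)} L{\left(8 \right)} = 40 \left(-1 - 8\right) = 40 \left(-9\right) = -360$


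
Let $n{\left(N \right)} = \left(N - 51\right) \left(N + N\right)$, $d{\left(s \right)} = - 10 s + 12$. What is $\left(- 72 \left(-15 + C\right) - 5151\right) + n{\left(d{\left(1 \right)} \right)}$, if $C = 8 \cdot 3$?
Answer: $-5995$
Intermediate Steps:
$C = 24$
$d{\left(s \right)} = 12 - 10 s$
$n{\left(N \right)} = 2 N \left(-51 + N\right)$ ($n{\left(N \right)} = \left(-51 + N\right) 2 N = 2 N \left(-51 + N\right)$)
$\left(- 72 \left(-15 + C\right) - 5151\right) + n{\left(d{\left(1 \right)} \right)} = \left(- 72 \left(-15 + 24\right) - 5151\right) + 2 \left(12 - 10\right) \left(-51 + \left(12 - 10\right)\right) = \left(\left(-72\right) 9 - 5151\right) + 2 \left(12 - 10\right) \left(-51 + \left(12 - 10\right)\right) = \left(-648 - 5151\right) + 2 \cdot 2 \left(-51 + 2\right) = -5799 + 2 \cdot 2 \left(-49\right) = -5799 - 196 = -5995$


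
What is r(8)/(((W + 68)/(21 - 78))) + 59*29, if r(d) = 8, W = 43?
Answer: 63155/37 ≈ 1706.9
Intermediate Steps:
r(8)/(((W + 68)/(21 - 78))) + 59*29 = 8/(((43 + 68)/(21 - 78))) + 59*29 = 8/((111/(-57))) + 1711 = 8/((111*(-1/57))) + 1711 = 8/(-37/19) + 1711 = 8*(-19/37) + 1711 = -152/37 + 1711 = 63155/37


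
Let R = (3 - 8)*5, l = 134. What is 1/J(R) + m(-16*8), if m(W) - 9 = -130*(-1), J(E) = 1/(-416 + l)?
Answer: -143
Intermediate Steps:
R = -25 (R = -5*5 = -25)
J(E) = -1/282 (J(E) = 1/(-416 + 134) = 1/(-282) = -1/282)
m(W) = 139 (m(W) = 9 - 130*(-1) = 9 + 130 = 139)
1/J(R) + m(-16*8) = 1/(-1/282) + 139 = -282 + 139 = -143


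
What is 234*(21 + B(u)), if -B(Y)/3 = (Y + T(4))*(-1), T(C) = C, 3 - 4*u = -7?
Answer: 9477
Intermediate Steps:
u = 5/2 (u = ¾ - ¼*(-7) = ¾ + 7/4 = 5/2 ≈ 2.5000)
B(Y) = 12 + 3*Y (B(Y) = -3*(Y + 4)*(-1) = -3*(4 + Y)*(-1) = -3*(-4 - Y) = 12 + 3*Y)
234*(21 + B(u)) = 234*(21 + (12 + 3*(5/2))) = 234*(21 + (12 + 15/2)) = 234*(21 + 39/2) = 234*(81/2) = 9477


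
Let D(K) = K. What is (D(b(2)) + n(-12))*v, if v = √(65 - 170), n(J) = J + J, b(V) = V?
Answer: -22*I*√105 ≈ -225.43*I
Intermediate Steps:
n(J) = 2*J
v = I*√105 (v = √(-105) = I*√105 ≈ 10.247*I)
(D(b(2)) + n(-12))*v = (2 + 2*(-12))*(I*√105) = (2 - 24)*(I*√105) = -22*I*√105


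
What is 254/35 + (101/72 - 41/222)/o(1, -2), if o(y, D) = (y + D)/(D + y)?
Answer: 790231/93240 ≈ 8.4752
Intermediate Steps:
o(y, D) = 1 (o(y, D) = (D + y)/(D + y) = 1)
254/35 + (101/72 - 41/222)/o(1, -2) = 254/35 + (101/72 - 41/222)/1 = 254*(1/35) + (101*(1/72) - 41*1/222)*1 = 254/35 + (101/72 - 41/222)*1 = 254/35 + (3245/2664)*1 = 254/35 + 3245/2664 = 790231/93240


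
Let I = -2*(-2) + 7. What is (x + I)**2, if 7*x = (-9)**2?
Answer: 24964/49 ≈ 509.47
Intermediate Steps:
x = 81/7 (x = (1/7)*(-9)**2 = (1/7)*81 = 81/7 ≈ 11.571)
I = 11 (I = 4 + 7 = 11)
(x + I)**2 = (81/7 + 11)**2 = (158/7)**2 = 24964/49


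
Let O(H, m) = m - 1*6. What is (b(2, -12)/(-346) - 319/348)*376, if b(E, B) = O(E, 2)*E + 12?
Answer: -181138/519 ≈ -349.01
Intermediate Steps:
O(H, m) = -6 + m (O(H, m) = m - 6 = -6 + m)
b(E, B) = 12 - 4*E (b(E, B) = (-6 + 2)*E + 12 = -4*E + 12 = 12 - 4*E)
(b(2, -12)/(-346) - 319/348)*376 = ((12 - 4*2)/(-346) - 319/348)*376 = ((12 - 8)*(-1/346) - 319*1/348)*376 = (4*(-1/346) - 11/12)*376 = (-2/173 - 11/12)*376 = -1927/2076*376 = -181138/519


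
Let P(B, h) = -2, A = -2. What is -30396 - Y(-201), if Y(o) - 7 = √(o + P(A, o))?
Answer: -30403 - I*√203 ≈ -30403.0 - 14.248*I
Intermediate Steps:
Y(o) = 7 + √(-2 + o) (Y(o) = 7 + √(o - 2) = 7 + √(-2 + o))
-30396 - Y(-201) = -30396 - (7 + √(-2 - 201)) = -30396 - (7 + √(-203)) = -30396 - (7 + I*√203) = -30396 + (-7 - I*√203) = -30403 - I*√203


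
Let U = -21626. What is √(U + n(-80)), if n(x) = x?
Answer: I*√21706 ≈ 147.33*I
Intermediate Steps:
√(U + n(-80)) = √(-21626 - 80) = √(-21706) = I*√21706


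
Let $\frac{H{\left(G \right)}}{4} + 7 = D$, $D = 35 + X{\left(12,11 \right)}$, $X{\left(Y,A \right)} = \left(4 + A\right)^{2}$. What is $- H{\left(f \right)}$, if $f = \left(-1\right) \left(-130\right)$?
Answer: $-1012$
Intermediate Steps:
$f = 130$
$D = 260$ ($D = 35 + \left(4 + 11\right)^{2} = 35 + 15^{2} = 35 + 225 = 260$)
$H{\left(G \right)} = 1012$ ($H{\left(G \right)} = -28 + 4 \cdot 260 = -28 + 1040 = 1012$)
$- H{\left(f \right)} = \left(-1\right) 1012 = -1012$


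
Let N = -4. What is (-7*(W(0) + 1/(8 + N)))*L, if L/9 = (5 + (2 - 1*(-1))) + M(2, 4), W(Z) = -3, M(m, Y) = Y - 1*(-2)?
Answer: 4851/2 ≈ 2425.5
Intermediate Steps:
M(m, Y) = 2 + Y (M(m, Y) = Y + 2 = 2 + Y)
L = 126 (L = 9*((5 + (2 - 1*(-1))) + (2 + 4)) = 9*((5 + (2 + 1)) + 6) = 9*((5 + 3) + 6) = 9*(8 + 6) = 9*14 = 126)
(-7*(W(0) + 1/(8 + N)))*L = -7*(-3 + 1/(8 - 4))*126 = -7*(-3 + 1/4)*126 = -7*(-3 + ¼)*126 = -7*(-11/4)*126 = (77/4)*126 = 4851/2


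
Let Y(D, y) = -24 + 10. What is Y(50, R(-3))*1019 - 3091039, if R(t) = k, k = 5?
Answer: -3105305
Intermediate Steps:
R(t) = 5
Y(D, y) = -14
Y(50, R(-3))*1019 - 3091039 = -14*1019 - 3091039 = -14266 - 3091039 = -3105305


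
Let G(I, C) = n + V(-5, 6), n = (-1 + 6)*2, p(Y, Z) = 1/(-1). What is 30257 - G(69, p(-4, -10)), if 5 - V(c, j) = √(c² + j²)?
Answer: 30242 + √61 ≈ 30250.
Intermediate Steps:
V(c, j) = 5 - √(c² + j²)
p(Y, Z) = -1
n = 10 (n = 5*2 = 10)
G(I, C) = 15 - √61 (G(I, C) = 10 + (5 - √((-5)² + 6²)) = 10 + (5 - √(25 + 36)) = 10 + (5 - √61) = 15 - √61)
30257 - G(69, p(-4, -10)) = 30257 - (15 - √61) = 30257 + (-15 + √61) = 30242 + √61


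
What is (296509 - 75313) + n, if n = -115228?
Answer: 105968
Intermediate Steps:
(296509 - 75313) + n = (296509 - 75313) - 115228 = 221196 - 115228 = 105968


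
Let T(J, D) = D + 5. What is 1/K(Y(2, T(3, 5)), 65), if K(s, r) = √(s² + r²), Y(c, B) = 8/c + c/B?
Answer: 5*√106066/106066 ≈ 0.015353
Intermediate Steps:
T(J, D) = 5 + D
K(s, r) = √(r² + s²)
1/K(Y(2, T(3, 5)), 65) = 1/(√(65² + (8/2 + 2/(5 + 5))²)) = 1/(√(4225 + (8*(½) + 2/10)²)) = 1/(√(4225 + (4 + 2*(⅒))²)) = 1/(√(4225 + (4 + ⅕)²)) = 1/(√(4225 + (21/5)²)) = 1/(√(4225 + 441/25)) = 1/(√(106066/25)) = 1/(√106066/5) = 5*√106066/106066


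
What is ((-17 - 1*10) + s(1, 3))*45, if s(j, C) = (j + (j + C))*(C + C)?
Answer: 135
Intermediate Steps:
s(j, C) = 2*C*(C + 2*j) (s(j, C) = (j + (C + j))*(2*C) = (C + 2*j)*(2*C) = 2*C*(C + 2*j))
((-17 - 1*10) + s(1, 3))*45 = ((-17 - 1*10) + 2*3*(3 + 2*1))*45 = ((-17 - 10) + 2*3*(3 + 2))*45 = (-27 + 2*3*5)*45 = (-27 + 30)*45 = 3*45 = 135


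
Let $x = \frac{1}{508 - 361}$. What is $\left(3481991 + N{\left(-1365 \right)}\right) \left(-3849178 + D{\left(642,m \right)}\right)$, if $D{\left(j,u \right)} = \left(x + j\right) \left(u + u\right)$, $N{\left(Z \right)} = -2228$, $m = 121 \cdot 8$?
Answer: $- \frac{63483995163698}{7} \approx -9.0691 \cdot 10^{12}$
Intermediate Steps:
$m = 968$
$x = \frac{1}{147} \approx 0.0068027$
$D{\left(j,u \right)} = 2 u \left(\frac{1}{147} + j\right)$ ($D{\left(j,u \right)} = \left(\frac{1}{147} + j\right) \left(u + u\right) = \left(\frac{1}{147} + j\right) 2 u = 2 u \left(\frac{1}{147} + j\right)$)
$\left(3481991 + N{\left(-1365 \right)}\right) \left(-3849178 + D{\left(642,m \right)}\right) = \left(3481991 - 2228\right) \left(-3849178 + \frac{2}{147} \cdot 968 \left(1 + 147 \cdot 642\right)\right) = 3479763 \left(-3849178 + \frac{2}{147} \cdot 968 \left(1 + 94374\right)\right) = 3479763 \left(-3849178 + \frac{2}{147} \cdot 968 \cdot 94375\right) = 3479763 \left(-3849178 + \frac{182710000}{147}\right) = 3479763 \left(- \frac{383119166}{147}\right) = - \frac{63483995163698}{7}$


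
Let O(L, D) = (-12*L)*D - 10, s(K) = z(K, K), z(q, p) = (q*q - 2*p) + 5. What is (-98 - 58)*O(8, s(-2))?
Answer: 196248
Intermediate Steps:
z(q, p) = 5 + q**2 - 2*p (z(q, p) = (q**2 - 2*p) + 5 = 5 + q**2 - 2*p)
s(K) = 5 + K**2 - 2*K
O(L, D) = -10 - 12*D*L (O(L, D) = -12*D*L - 10 = -10 - 12*D*L)
(-98 - 58)*O(8, s(-2)) = (-98 - 58)*(-10 - 12*(5 + (-2)**2 - 2*(-2))*8) = -156*(-10 - 12*(5 + 4 + 4)*8) = -156*(-10 - 12*13*8) = -156*(-10 - 1248) = -156*(-1258) = 196248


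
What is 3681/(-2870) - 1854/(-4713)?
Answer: -4009191/4508770 ≈ -0.88920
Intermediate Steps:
3681/(-2870) - 1854/(-4713) = 3681*(-1/2870) - 1854*(-1/4713) = -3681/2870 + 618/1571 = -4009191/4508770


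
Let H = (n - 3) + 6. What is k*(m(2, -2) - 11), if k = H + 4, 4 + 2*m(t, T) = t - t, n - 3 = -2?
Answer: -104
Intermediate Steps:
n = 1 (n = 3 - 2 = 1)
H = 4 (H = (1 - 3) + 6 = -2 + 6 = 4)
m(t, T) = -2 (m(t, T) = -2 + (t - t)/2 = -2 + (½)*0 = -2 + 0 = -2)
k = 8 (k = 4 + 4 = 8)
k*(m(2, -2) - 11) = 8*(-2 - 11) = 8*(-13) = -104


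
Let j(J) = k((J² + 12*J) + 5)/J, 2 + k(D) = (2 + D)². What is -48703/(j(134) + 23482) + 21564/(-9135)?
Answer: -931888917322/391963186405 ≈ -2.3775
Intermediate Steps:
k(D) = -2 + (2 + D)²
j(J) = (-2 + (7 + J² + 12*J)²)/J (j(J) = (-2 + (2 + ((J² + 12*J) + 5))²)/J = (-2 + (2 + (5 + J² + 12*J))²)/J = (-2 + (7 + J² + 12*J)²)/J)
-48703/(j(134) + 23482) + 21564/(-9135) = -48703/((-2 + (7 + 134² + 12*134)²)/134 + 23482) + 21564/(-9135) = -48703/((-2 + (7 + 17956 + 1608)²)/134 + 23482) + 21564*(-1/9135) = -48703/((-2 + 19571²)/134 + 23482) - 2396/1015 = -48703/((-2 + 383024041)/134 + 23482) - 2396/1015 = -48703/((1/134)*383024039 + 23482) - 2396/1015 = -48703/(383024039/134 + 23482) - 2396/1015 = -48703/386170627/134 - 2396/1015 = -48703*134/386170627 - 2396/1015 = -6526202/386170627 - 2396/1015 = -931888917322/391963186405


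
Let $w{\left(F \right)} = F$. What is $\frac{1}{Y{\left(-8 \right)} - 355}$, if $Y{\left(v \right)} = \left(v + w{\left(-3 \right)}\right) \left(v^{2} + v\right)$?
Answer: $- \frac{1}{971} \approx -0.0010299$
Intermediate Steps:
$Y{\left(v \right)} = \left(-3 + v\right) \left(v + v^{2}\right)$ ($Y{\left(v \right)} = \left(v - 3\right) \left(v^{2} + v\right) = \left(-3 + v\right) \left(v + v^{2}\right)$)
$\frac{1}{Y{\left(-8 \right)} - 355} = \frac{1}{- 8 \left(-3 + \left(-8\right)^{2} - -16\right) - 355} = \frac{1}{- 8 \left(-3 + 64 + 16\right) - 355} = \frac{1}{\left(-8\right) 77 - 355} = \frac{1}{-616 - 355} = \frac{1}{-971} = - \frac{1}{971}$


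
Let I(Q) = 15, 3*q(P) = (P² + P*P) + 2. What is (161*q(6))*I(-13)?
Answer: 59570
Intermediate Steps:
q(P) = ⅔ + 2*P²/3 (q(P) = ((P² + P*P) + 2)/3 = ((P² + P²) + 2)/3 = (2*P² + 2)/3 = (2 + 2*P²)/3 = ⅔ + 2*P²/3)
(161*q(6))*I(-13) = (161*(⅔ + (⅔)*6²))*15 = (161*(⅔ + (⅔)*36))*15 = (161*(⅔ + 24))*15 = (161*(74/3))*15 = (11914/3)*15 = 59570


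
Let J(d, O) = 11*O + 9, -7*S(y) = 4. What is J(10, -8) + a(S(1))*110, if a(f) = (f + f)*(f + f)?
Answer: 3169/49 ≈ 64.673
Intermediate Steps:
S(y) = -4/7 (S(y) = -⅐*4 = -4/7)
J(d, O) = 9 + 11*O
a(f) = 4*f² (a(f) = (2*f)*(2*f) = 4*f²)
J(10, -8) + a(S(1))*110 = (9 + 11*(-8)) + (4*(-4/7)²)*110 = (9 - 88) + (4*(16/49))*110 = -79 + (64/49)*110 = -79 + 7040/49 = 3169/49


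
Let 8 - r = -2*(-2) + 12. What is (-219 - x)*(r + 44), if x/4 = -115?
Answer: 8676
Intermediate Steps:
x = -460 (x = 4*(-115) = -460)
r = -8 (r = 8 - (-2*(-2) + 12) = 8 - (4 + 12) = 8 - 1*16 = 8 - 16 = -8)
(-219 - x)*(r + 44) = (-219 - 1*(-460))*(-8 + 44) = (-219 + 460)*36 = 241*36 = 8676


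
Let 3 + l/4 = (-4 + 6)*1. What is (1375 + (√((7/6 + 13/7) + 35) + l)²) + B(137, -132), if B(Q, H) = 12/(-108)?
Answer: 180043/126 - 4*√67074/21 ≈ 1379.6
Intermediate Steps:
B(Q, H) = -⅑ (B(Q, H) = 12*(-1/108) = -⅑)
l = -4 (l = -12 + 4*((-4 + 6)*1) = -12 + 4*(2*1) = -12 + 4*2 = -12 + 8 = -4)
(1375 + (√((7/6 + 13/7) + 35) + l)²) + B(137, -132) = (1375 + (√((7/6 + 13/7) + 35) - 4)²) - ⅑ = (1375 + (√(127/42 + 35) - 4)²) - ⅑ = (1375 + (√(1597/42) - 4)²) - ⅑ = (1375 + (√67074/42 - 4)²) - ⅑ = (1375 + (-4 + √67074/42)²) - ⅑ = 12374/9 + (-4 + √67074/42)²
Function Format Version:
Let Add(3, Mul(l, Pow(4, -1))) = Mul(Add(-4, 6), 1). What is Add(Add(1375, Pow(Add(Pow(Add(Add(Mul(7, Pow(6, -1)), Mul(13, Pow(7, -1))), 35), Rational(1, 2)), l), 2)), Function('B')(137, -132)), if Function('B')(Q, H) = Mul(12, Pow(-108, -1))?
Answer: Add(Rational(180043, 126), Mul(Rational(-4, 21), Pow(67074, Rational(1, 2)))) ≈ 1379.6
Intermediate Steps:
Function('B')(Q, H) = Rational(-1, 9) (Function('B')(Q, H) = Mul(12, Rational(-1, 108)) = Rational(-1, 9))
l = -4 (l = Add(-12, Mul(4, Mul(Add(-4, 6), 1))) = Add(-12, Mul(4, Mul(2, 1))) = Add(-12, Mul(4, 2)) = Add(-12, 8) = -4)
Add(Add(1375, Pow(Add(Pow(Add(Add(Mul(7, Pow(6, -1)), Mul(13, Pow(7, -1))), 35), Rational(1, 2)), l), 2)), Function('B')(137, -132)) = Add(Add(1375, Pow(Add(Pow(Add(Add(Mul(7, Pow(6, -1)), Mul(13, Pow(7, -1))), 35), Rational(1, 2)), -4), 2)), Rational(-1, 9)) = Add(Add(1375, Pow(Add(Pow(Add(Add(Mul(7, Rational(1, 6)), Mul(13, Rational(1, 7))), 35), Rational(1, 2)), -4), 2)), Rational(-1, 9)) = Add(Add(1375, Pow(Add(Pow(Add(Add(Rational(7, 6), Rational(13, 7)), 35), Rational(1, 2)), -4), 2)), Rational(-1, 9)) = Add(Add(1375, Pow(Add(Pow(Add(Rational(127, 42), 35), Rational(1, 2)), -4), 2)), Rational(-1, 9)) = Add(Add(1375, Pow(Add(Pow(Rational(1597, 42), Rational(1, 2)), -4), 2)), Rational(-1, 9)) = Add(Add(1375, Pow(Add(Mul(Rational(1, 42), Pow(67074, Rational(1, 2))), -4), 2)), Rational(-1, 9)) = Add(Add(1375, Pow(Add(-4, Mul(Rational(1, 42), Pow(67074, Rational(1, 2)))), 2)), Rational(-1, 9)) = Add(Rational(12374, 9), Pow(Add(-4, Mul(Rational(1, 42), Pow(67074, Rational(1, 2)))), 2))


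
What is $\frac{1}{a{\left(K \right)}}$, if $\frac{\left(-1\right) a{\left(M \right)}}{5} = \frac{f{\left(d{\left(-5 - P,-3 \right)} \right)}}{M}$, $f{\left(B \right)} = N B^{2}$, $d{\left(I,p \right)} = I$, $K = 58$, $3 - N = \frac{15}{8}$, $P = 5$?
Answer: $- \frac{116}{1125} \approx -0.10311$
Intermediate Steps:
$N = \frac{9}{8}$ ($N = 3 - \frac{15}{8} = \frac{9}{8} \approx 1.125$)
$f{\left(B \right)} = \frac{9 B^{2}}{8}$
$a{\left(M \right)} = - \frac{1125}{2 M}$ ($a{\left(M \right)} = - 5 \frac{\frac{9}{8} \left(-5 - 5\right)^{2}}{M} = - 5 \frac{\frac{9}{8} \left(-10\right)^{2}}{M} = - 5 \frac{\frac{9}{8} \cdot 100}{M} = - 5 \frac{225}{2 M} = - \frac{1125}{2 M}$)
$\frac{1}{a{\left(K \right)}} = \frac{1}{\left(- \frac{1125}{2}\right) \frac{1}{58}} = \frac{1}{- \frac{1125}{116}} = - \frac{116}{1125}$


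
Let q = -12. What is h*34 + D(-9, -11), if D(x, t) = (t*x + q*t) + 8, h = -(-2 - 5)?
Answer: 477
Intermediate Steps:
h = 7 (h = -1*(-7) = 7)
D(x, t) = 8 - 12*t + t*x (D(x, t) = (t*x - 12*t) + 8 = (-12*t + t*x) + 8 = 8 - 12*t + t*x)
h*34 + D(-9, -11) = 7*34 + (8 - 12*(-11) - 11*(-9)) = 238 + (8 + 132 + 99) = 238 + 239 = 477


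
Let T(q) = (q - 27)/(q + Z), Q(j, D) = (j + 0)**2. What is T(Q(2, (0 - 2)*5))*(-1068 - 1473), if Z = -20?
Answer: -58443/16 ≈ -3652.7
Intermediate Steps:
Q(j, D) = j**2
T(q) = (-27 + q)/(-20 + q) (T(q) = (q - 27)/(q - 20) = (-27 + q)/(-20 + q))
T(Q(2, (0 - 2)*5))*(-1068 - 1473) = ((-27 + 2**2)/(-20 + 2**2))*(-1068 - 1473) = ((-27 + 4)/(-20 + 4))*(-2541) = (-23/(-16))*(-2541) = -1/16*(-23)*(-2541) = (23/16)*(-2541) = -58443/16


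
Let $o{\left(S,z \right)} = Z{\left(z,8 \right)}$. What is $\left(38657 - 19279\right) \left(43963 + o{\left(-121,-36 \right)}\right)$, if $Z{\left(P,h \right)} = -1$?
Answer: $851895636$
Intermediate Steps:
$o{\left(S,z \right)} = -1$
$\left(38657 - 19279\right) \left(43963 + o{\left(-121,-36 \right)}\right) = \left(38657 - 19279\right) \left(43963 - 1\right) = 19378 \cdot 43962 = 851895636$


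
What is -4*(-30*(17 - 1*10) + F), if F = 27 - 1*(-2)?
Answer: 724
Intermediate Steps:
F = 29 (F = 27 + 2 = 29)
-4*(-30*(17 - 1*10) + F) = -4*(-30*(17 - 1*10) + 29) = -4*(-30*(17 - 10) + 29) = -4*(-30*7 + 29) = -4*(-210 + 29) = -4*(-181) = 724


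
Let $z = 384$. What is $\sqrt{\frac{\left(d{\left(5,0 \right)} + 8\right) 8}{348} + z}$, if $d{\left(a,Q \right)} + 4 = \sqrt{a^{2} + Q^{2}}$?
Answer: $\frac{3 \sqrt{35902}}{29} \approx 19.601$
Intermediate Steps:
$d{\left(a,Q \right)} = -4 + \sqrt{Q^{2} + a^{2}}$ ($d{\left(a,Q \right)} = -4 + \sqrt{a^{2} + Q^{2}} = -4 + \sqrt{Q^{2} + a^{2}}$)
$\sqrt{\frac{\left(d{\left(5,0 \right)} + 8\right) 8}{348} + z} = \sqrt{\frac{\left(\left(-4 + \sqrt{0^{2} + 5^{2}}\right) + 8\right) 8}{348} + 384} = \sqrt{\left(\left(-4 + \sqrt{0 + 25}\right) + 8\right) 8 \cdot \frac{1}{348} + 384} = \sqrt{\left(\left(-4 + \sqrt{25}\right) + 8\right) 8 \cdot \frac{1}{348} + 384} = \sqrt{\left(\left(-4 + 5\right) + 8\right) 8 \cdot \frac{1}{348} + 384} = \sqrt{\left(1 + 8\right) 8 \cdot \frac{1}{348} + 384} = \sqrt{9 \cdot 8 \cdot \frac{1}{348} + 384} = \sqrt{72 \cdot \frac{1}{348} + 384} = \sqrt{\frac{6}{29} + 384} = \sqrt{\frac{11142}{29}} = \frac{3 \sqrt{35902}}{29}$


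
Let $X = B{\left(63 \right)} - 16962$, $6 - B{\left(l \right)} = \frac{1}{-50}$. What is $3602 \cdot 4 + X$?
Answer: $- \frac{127399}{50} \approx -2548.0$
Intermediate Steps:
$B{\left(l \right)} = \frac{301}{50}$ ($B{\left(l \right)} = 6 - \frac{1}{-50} = 6 - - \frac{1}{50} = 6 + \frac{1}{50} = \frac{301}{50}$)
$X = - \frac{847799}{50}$ ($X = \frac{301}{50} - 16962 = - \frac{847799}{50} \approx -16956.0$)
$3602 \cdot 4 + X = 3602 \cdot 4 - \frac{847799}{50} = 14408 - \frac{847799}{50} = - \frac{127399}{50}$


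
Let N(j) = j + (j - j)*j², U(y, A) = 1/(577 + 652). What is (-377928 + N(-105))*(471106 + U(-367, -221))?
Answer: -218877052596075/1229 ≈ -1.7809e+11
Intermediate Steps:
U(y, A) = 1/1229
N(j) = j (N(j) = j + 0*j² = j + 0 = j)
(-377928 + N(-105))*(471106 + U(-367, -221)) = (-377928 - 105)*(471106 + 1/1229) = -378033*578989275/1229 = -218877052596075/1229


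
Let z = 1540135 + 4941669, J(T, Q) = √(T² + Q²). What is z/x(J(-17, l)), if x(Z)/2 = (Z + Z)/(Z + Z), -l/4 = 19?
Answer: 3240902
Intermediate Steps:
l = -76 (l = -4*19 = -76)
J(T, Q) = √(Q² + T²)
x(Z) = 2 (x(Z) = 2*((Z + Z)/(Z + Z)) = 2*((2*Z)/((2*Z))) = 2*((2*Z)*(1/(2*Z))) = 2*1 = 2)
z = 6481804
z/x(J(-17, l)) = 6481804/2 = 6481804*(½) = 3240902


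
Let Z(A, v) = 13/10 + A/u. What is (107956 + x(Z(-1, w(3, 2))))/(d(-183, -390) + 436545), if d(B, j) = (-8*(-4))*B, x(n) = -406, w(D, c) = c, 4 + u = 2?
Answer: 35850/143563 ≈ 0.24972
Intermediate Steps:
u = -2 (u = -4 + 2 = -2)
Z(A, v) = 13/10 - A/2 (Z(A, v) = 13/10 + A/(-2) = 13*(1/10) + A*(-1/2) = 13/10 - A/2)
d(B, j) = 32*B
(107956 + x(Z(-1, w(3, 2))))/(d(-183, -390) + 436545) = (107956 - 406)/(32*(-183) + 436545) = 107550/(-5856 + 436545) = 107550/430689 = 107550*(1/430689) = 35850/143563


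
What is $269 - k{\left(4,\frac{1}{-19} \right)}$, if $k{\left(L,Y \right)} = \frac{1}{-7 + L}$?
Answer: $\frac{808}{3} \approx 269.33$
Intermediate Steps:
$269 - k{\left(4,\frac{1}{-19} \right)} = 269 - \frac{1}{-7 + 4} = 269 - \frac{1}{-3} = 269 - - \frac{1}{3} = 269 + \frac{1}{3} = \frac{808}{3}$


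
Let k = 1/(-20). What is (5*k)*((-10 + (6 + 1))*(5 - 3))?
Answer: 3/2 ≈ 1.5000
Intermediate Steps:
k = -1/20 ≈ -0.050000
(5*k)*((-10 + (6 + 1))*(5 - 3)) = (5*(-1/20))*((-10 + (6 + 1))*(5 - 3)) = -(-10 + 7)*2/4 = -(-3)*2/4 = -¼*(-6) = 3/2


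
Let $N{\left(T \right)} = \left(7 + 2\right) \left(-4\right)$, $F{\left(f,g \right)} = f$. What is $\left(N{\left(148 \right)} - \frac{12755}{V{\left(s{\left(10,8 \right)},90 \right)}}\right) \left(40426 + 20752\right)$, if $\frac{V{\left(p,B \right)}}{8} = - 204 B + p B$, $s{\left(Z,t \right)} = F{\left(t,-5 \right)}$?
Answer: $- \frac{31002349157}{14112} \approx -2.1969 \cdot 10^{6}$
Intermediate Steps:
$s{\left(Z,t \right)} = t$
$V{\left(p,B \right)} = - 1632 B + 8 B p$ ($V{\left(p,B \right)} = 8 \left(- 204 B + p B\right) = 8 \left(- 204 B + B p\right) = - 1632 B + 8 B p$)
$N{\left(T \right)} = -36$ ($N{\left(T \right)} = 9 \left(-4\right) = -36$)
$\left(N{\left(148 \right)} - \frac{12755}{V{\left(s{\left(10,8 \right)},90 \right)}}\right) \left(40426 + 20752\right) = \left(-36 - \frac{12755}{8 \cdot 90 \left(-204 + 8\right)}\right) \left(40426 + 20752\right) = \left(-36 - \frac{12755}{8 \cdot 90 \left(-196\right)}\right) 61178 = \left(-36 - \frac{12755}{-141120}\right) 61178 = \left(-36 - - \frac{2551}{28224}\right) 61178 = \left(-36 + \frac{2551}{28224}\right) 61178 = \left(- \frac{1013513}{28224}\right) 61178 = - \frac{31002349157}{14112}$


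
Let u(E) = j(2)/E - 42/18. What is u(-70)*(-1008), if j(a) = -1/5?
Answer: 58728/25 ≈ 2349.1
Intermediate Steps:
j(a) = -⅕ (j(a) = -1*⅕ = -⅕)
u(E) = -7/3 - 1/(5*E) (u(E) = -1/(5*E) - 42/18 = -1/(5*E) - 42*1/18 = -1/(5*E) - 7/3 = -7/3 - 1/(5*E))
u(-70)*(-1008) = ((1/15)*(-3 - 35*(-70))/(-70))*(-1008) = ((1/15)*(-1/70)*(-3 + 2450))*(-1008) = ((1/15)*(-1/70)*2447)*(-1008) = -2447/1050*(-1008) = 58728/25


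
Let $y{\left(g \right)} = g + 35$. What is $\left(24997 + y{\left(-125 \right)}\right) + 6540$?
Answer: $31447$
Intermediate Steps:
$y{\left(g \right)} = 35 + g$
$\left(24997 + y{\left(-125 \right)}\right) + 6540 = \left(24997 + \left(35 - 125\right)\right) + 6540 = \left(24997 - 90\right) + 6540 = 24907 + 6540 = 31447$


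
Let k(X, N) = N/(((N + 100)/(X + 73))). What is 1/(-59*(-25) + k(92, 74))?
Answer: 29/44810 ≈ 0.00064718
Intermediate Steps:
k(X, N) = N*(73 + X)/(100 + N) (k(X, N) = N/(((100 + N)/(73 + X))) = N*((73 + X)/(100 + N)) = N*(73 + X)/(100 + N))
1/(-59*(-25) + k(92, 74)) = 1/(-59*(-25) + 74*(73 + 92)/(100 + 74)) = 1/(1475 + 74*165/174) = 1/(1475 + 74*(1/174)*165) = 1/(1475 + 2035/29) = 1/(44810/29) = 29/44810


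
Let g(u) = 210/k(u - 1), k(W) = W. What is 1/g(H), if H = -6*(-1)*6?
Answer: ⅙ ≈ 0.16667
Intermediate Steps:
H = 36 (H = 6*6 = 36)
g(u) = 210/(-1 + u) (g(u) = 210/(u - 1) = 210/(-1 + u))
1/g(H) = 1/(210/(-1 + 36)) = 1/(210/35) = 1/(210*(1/35)) = 1/6 = ⅙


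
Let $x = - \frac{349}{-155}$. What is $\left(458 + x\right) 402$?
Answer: $\frac{28678278}{155} \approx 1.8502 \cdot 10^{5}$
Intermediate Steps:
$x = \frac{349}{155}$ ($x = \left(-349\right) \left(- \frac{1}{155}\right) = \frac{349}{155} \approx 2.2516$)
$\left(458 + x\right) 402 = \left(458 + \frac{349}{155}\right) 402 = \frac{71339}{155} \cdot 402 = \frac{28678278}{155}$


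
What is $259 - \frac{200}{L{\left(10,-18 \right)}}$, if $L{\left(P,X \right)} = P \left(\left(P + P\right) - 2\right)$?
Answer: $\frac{2321}{9} \approx 257.89$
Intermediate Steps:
$L{\left(P,X \right)} = P \left(-2 + 2 P\right)$ ($L{\left(P,X \right)} = P \left(2 P - 2\right) = P \left(-2 + 2 P\right)$)
$259 - \frac{200}{L{\left(10,-18 \right)}} = 259 - \frac{200}{2 \cdot 10 \left(-1 + 10\right)} = 259 - \frac{200}{2 \cdot 10 \cdot 9} = 259 - \frac{200}{180} = 259 - 200 \cdot \frac{1}{180} = 259 - \frac{10}{9} = \frac{2321}{9}$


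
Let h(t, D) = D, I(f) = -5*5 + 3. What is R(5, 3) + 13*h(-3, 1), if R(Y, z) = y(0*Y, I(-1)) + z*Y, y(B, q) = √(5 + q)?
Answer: 28 + I*√17 ≈ 28.0 + 4.1231*I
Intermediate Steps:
I(f) = -22 (I(f) = -25 + 3 = -22)
R(Y, z) = I*√17 + Y*z (R(Y, z) = √(5 - 22) + z*Y = √(-17) + Y*z = I*√17 + Y*z)
R(5, 3) + 13*h(-3, 1) = (I*√17 + 5*3) + 13*1 = (I*√17 + 15) + 13 = (15 + I*√17) + 13 = 28 + I*√17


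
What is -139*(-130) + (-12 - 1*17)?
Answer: 18041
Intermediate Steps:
-139*(-130) + (-12 - 1*17) = 18070 + (-12 - 17) = 18070 - 29 = 18041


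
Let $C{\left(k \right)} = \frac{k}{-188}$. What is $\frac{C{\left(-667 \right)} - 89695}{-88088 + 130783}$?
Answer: $- \frac{16861993}{8026660} \approx -2.1007$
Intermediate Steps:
$C{\left(k \right)} = - \frac{k}{188}$ ($C{\left(k \right)} = k \left(- \frac{1}{188}\right) = - \frac{k}{188}$)
$\frac{C{\left(-667 \right)} - 89695}{-88088 + 130783} = \frac{\left(- \frac{1}{188}\right) \left(-667\right) - 89695}{-88088 + 130783} = \frac{\frac{667}{188} - 89695}{42695} = \left(- \frac{16861993}{188}\right) \frac{1}{42695} = - \frac{16861993}{8026660}$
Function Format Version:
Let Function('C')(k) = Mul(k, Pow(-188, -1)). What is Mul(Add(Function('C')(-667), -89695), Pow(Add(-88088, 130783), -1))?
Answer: Rational(-16861993, 8026660) ≈ -2.1007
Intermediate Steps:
Function('C')(k) = Mul(Rational(-1, 188), k) (Function('C')(k) = Mul(k, Rational(-1, 188)) = Mul(Rational(-1, 188), k))
Mul(Add(Function('C')(-667), -89695), Pow(Add(-88088, 130783), -1)) = Mul(Add(Mul(Rational(-1, 188), -667), -89695), Pow(Add(-88088, 130783), -1)) = Mul(Add(Rational(667, 188), -89695), Pow(42695, -1)) = Mul(Rational(-16861993, 188), Rational(1, 42695)) = Rational(-16861993, 8026660)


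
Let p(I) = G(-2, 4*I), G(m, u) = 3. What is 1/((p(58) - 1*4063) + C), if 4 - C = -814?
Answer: -1/3242 ≈ -0.00030845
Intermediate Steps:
C = 818 (C = 4 - 1*(-814) = 4 + 814 = 818)
p(I) = 3
1/((p(58) - 1*4063) + C) = 1/((3 - 1*4063) + 818) = 1/((3 - 4063) + 818) = 1/(-4060 + 818) = 1/(-3242) = -1/3242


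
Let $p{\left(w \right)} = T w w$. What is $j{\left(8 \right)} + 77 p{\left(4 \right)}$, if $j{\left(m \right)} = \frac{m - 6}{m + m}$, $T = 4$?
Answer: $\frac{39425}{8} \approx 4928.1$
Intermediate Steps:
$j{\left(m \right)} = \frac{-6 + m}{2 m}$
$p{\left(w \right)} = 4 w^{2}$ ($p{\left(w \right)} = 4 w w = 4 w^{2}$)
$j{\left(8 \right)} + 77 p{\left(4 \right)} = \frac{-6 + 8}{2 \cdot 8} + 77 \cdot 4 \cdot 4^{2} = \frac{1}{2} \cdot \frac{1}{8} \cdot 2 + 77 \cdot 4 \cdot 16 = \frac{1}{8} + 77 \cdot 64 = \frac{1}{8} + 4928 = \frac{39425}{8}$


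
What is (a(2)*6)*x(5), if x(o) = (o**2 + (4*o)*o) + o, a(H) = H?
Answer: 1560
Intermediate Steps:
x(o) = o + 5*o**2 (x(o) = (o**2 + 4*o**2) + o = 5*o**2 + o = o + 5*o**2)
(a(2)*6)*x(5) = (2*6)*(5*(1 + 5*5)) = 12*(5*(1 + 25)) = 12*(5*26) = 12*130 = 1560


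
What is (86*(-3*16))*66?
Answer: -272448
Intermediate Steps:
(86*(-3*16))*66 = (86*(-48))*66 = -4128*66 = -272448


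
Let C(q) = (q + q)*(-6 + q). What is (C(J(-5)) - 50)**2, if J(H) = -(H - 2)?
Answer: 1296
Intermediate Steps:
J(H) = 2 - H (J(H) = -(-2 + H) = 2 - H)
C(q) = 2*q*(-6 + q) (C(q) = (2*q)*(-6 + q) = 2*q*(-6 + q))
(C(J(-5)) - 50)**2 = (2*(2 - 1*(-5))*(-6 + (2 - 1*(-5))) - 50)**2 = (2*(2 + 5)*(-6 + (2 + 5)) - 50)**2 = (2*7*(-6 + 7) - 50)**2 = (2*7*1 - 50)**2 = (14 - 50)**2 = (-36)**2 = 1296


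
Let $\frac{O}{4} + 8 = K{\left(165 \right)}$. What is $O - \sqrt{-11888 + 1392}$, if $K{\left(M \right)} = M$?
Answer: $628 - 16 i \sqrt{41} \approx 628.0 - 102.45 i$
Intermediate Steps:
$O = 628$ ($O = -32 + 4 \cdot 165 = -32 + 660 = 628$)
$O - \sqrt{-11888 + 1392} = 628 - \sqrt{-11888 + 1392} = 628 - \sqrt{-10496} = 628 - 16 i \sqrt{41}$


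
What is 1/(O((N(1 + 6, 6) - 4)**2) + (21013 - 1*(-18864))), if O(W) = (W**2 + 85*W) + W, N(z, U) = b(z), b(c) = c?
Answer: 1/40732 ≈ 2.4551e-5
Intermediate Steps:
N(z, U) = z
O(W) = W**2 + 86*W
1/(O((N(1 + 6, 6) - 4)**2) + (21013 - 1*(-18864))) = 1/(((1 + 6) - 4)**2*(86 + ((1 + 6) - 4)**2) + (21013 - 1*(-18864))) = 1/((7 - 4)**2*(86 + (7 - 4)**2) + (21013 + 18864)) = 1/(3**2*(86 + 3**2) + 39877) = 1/(9*(86 + 9) + 39877) = 1/(9*95 + 39877) = 1/(855 + 39877) = 1/40732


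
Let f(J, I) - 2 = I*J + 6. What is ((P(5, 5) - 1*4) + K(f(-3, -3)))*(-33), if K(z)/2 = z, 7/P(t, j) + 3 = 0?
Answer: -913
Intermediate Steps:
P(t, j) = -7/3 (P(t, j) = 7/(-3 + 0) = 7/(-3) = 7*(-⅓) = -7/3)
f(J, I) = 8 + I*J (f(J, I) = 2 + (I*J + 6) = 2 + (6 + I*J) = 8 + I*J)
K(z) = 2*z
((P(5, 5) - 1*4) + K(f(-3, -3)))*(-33) = ((-7/3 - 1*4) + 2*(8 - 3*(-3)))*(-33) = ((-7/3 - 4) + 2*(8 + 9))*(-33) = (-19/3 + 2*17)*(-33) = (-19/3 + 34)*(-33) = (83/3)*(-33) = -913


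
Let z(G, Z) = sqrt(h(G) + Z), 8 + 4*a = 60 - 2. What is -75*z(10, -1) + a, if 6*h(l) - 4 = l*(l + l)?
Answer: 25/2 - 75*sqrt(33) ≈ -418.34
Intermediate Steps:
h(l) = 2/3 + l**2/3 (h(l) = 2/3 + (l*(l + l))/6 = 2/3 + (l*(2*l))/6 = 2/3 + (2*l**2)/6 = 2/3 + l**2/3)
a = 25/2 (a = -2 + (60 - 2)/4 = -2 + (1/4)*58 = -2 + 29/2 = 25/2 ≈ 12.500)
z(G, Z) = sqrt(2/3 + Z + G**2/3) (z(G, Z) = sqrt((2/3 + G**2/3) + Z) = sqrt(2/3 + Z + G**2/3))
-75*z(10, -1) + a = -25*sqrt(6 + 3*10**2 + 9*(-1)) + 25/2 = -25*sqrt(6 + 3*100 - 9) + 25/2 = -25*sqrt(6 + 300 - 9) + 25/2 = -25*sqrt(297) + 25/2 = -25*3*sqrt(33) + 25/2 = -75*sqrt(33) + 25/2 = 25/2 - 75*sqrt(33)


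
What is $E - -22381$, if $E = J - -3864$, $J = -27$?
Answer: $26218$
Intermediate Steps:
$E = 3837$ ($E = -27 - -3864 = -27 + 3864 = 3837$)
$E - -22381 = 3837 - -22381 = 3837 + 22381 = 26218$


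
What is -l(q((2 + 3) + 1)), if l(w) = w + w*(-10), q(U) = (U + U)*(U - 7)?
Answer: -108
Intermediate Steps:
q(U) = 2*U*(-7 + U) (q(U) = (2*U)*(-7 + U) = 2*U*(-7 + U))
l(w) = -9*w (l(w) = w - 10*w = -9*w)
-l(q((2 + 3) + 1)) = -(-9)*2*((2 + 3) + 1)*(-7 + ((2 + 3) + 1)) = -(-9)*2*(5 + 1)*(-7 + (5 + 1)) = -(-9)*2*6*(-7 + 6) = -(-9)*2*6*(-1) = -(-9)*(-12) = -1*108 = -108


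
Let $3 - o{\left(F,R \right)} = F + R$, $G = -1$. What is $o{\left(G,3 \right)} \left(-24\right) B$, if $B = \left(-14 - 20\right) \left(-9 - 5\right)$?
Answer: $-11424$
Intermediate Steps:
$o{\left(F,R \right)} = 3 - F - R$ ($o{\left(F,R \right)} = 3 - \left(F + R\right) = 3 - F - R$)
$B = 476$ ($B = \left(-34\right) \left(-14\right) = 476$)
$o{\left(G,3 \right)} \left(-24\right) B = \left(3 - -1 - 3\right) \left(-24\right) 476 = \left(3 + 1 - 3\right) \left(-24\right) 476 = 1 \left(-24\right) 476 = \left(-24\right) 476 = -11424$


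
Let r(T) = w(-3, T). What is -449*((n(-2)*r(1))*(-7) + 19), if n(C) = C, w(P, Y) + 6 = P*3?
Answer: 85759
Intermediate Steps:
w(P, Y) = -6 + 3*P (w(P, Y) = -6 + P*3 = -6 + 3*P)
r(T) = -15 (r(T) = -6 + 3*(-3) = -6 - 9 = -15)
-449*((n(-2)*r(1))*(-7) + 19) = -449*(-2*(-15)*(-7) + 19) = -449*(30*(-7) + 19) = -449*(-210 + 19) = -449*(-191) = 85759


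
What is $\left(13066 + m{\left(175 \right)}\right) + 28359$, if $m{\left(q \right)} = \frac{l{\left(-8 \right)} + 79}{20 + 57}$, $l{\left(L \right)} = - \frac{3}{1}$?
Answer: $\frac{3189801}{77} \approx 41426.0$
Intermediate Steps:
$l{\left(L \right)} = -3$ ($l{\left(L \right)} = \left(-3\right) 1 = -3$)
$m{\left(q \right)} = \frac{76}{77}$ ($m{\left(q \right)} = \frac{-3 + 79}{20 + 57} = \frac{76}{77}$)
$\left(13066 + m{\left(175 \right)}\right) + 28359 = \left(13066 + \frac{76}{77}\right) + 28359 = \frac{1006158}{77} + 28359 = \frac{3189801}{77}$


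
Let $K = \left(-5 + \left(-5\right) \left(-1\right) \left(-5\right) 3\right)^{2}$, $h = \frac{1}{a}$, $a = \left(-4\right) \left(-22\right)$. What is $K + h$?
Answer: $\frac{563201}{88} \approx 6400.0$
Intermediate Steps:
$a = 88$
$h = \frac{1}{88} \approx 0.011364$
$K = 6400$ ($K = \left(-5 + 5 \left(-5\right) 3\right)^{2} = \left(-5 - 75\right)^{2} = \left(-80\right)^{2} = 6400$)
$K + h = 6400 + \frac{1}{88} = \frac{563201}{88}$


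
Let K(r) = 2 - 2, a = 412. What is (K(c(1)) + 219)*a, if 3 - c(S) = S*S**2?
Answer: 90228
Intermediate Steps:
c(S) = 3 - S**3 (c(S) = 3 - S*S**2 = 3 - S**3)
K(r) = 0
(K(c(1)) + 219)*a = (0 + 219)*412 = 219*412 = 90228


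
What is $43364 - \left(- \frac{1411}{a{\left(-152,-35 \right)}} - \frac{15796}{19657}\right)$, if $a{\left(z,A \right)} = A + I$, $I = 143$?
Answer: $\frac{8371755089}{192996} \approx 43378.0$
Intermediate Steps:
$a{\left(z,A \right)} = 143 + A$ ($a{\left(z,A \right)} = A + 143 = 143 + A$)
$43364 - \left(- \frac{1411}{a{\left(-152,-35 \right)}} - \frac{15796}{19657}\right) = 43364 - \left(- \frac{1411}{143 - 35} - \frac{15796}{19657}\right) = 43364 - \left(- \frac{1411}{108} - \frac{1436}{1787}\right) = 43364 - - \frac{2676545}{192996} = 43364 + \frac{2676545}{192996} = \frac{8371755089}{192996}$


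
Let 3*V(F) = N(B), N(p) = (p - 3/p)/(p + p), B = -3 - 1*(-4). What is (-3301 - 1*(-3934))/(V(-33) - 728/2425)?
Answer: -4605075/4609 ≈ -999.15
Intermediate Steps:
B = 1 (B = -3 + 4 = 1)
N(p) = (p - 3/p)/(2*p) (N(p) = (p - 3/p)/((2*p)) = (p - 3/p)*(1/(2*p)) = (p - 3/p)/(2*p))
V(F) = -1/3 (V(F) = ((1/2)*(-3 + 1**2)/1**2)/3 = ((1/2)*1*(-3 + 1))/3 = ((1/2)*1*(-2))/3 = (1/3)*(-1) = -1/3)
(-3301 - 1*(-3934))/(V(-33) - 728/2425) = (-3301 - 1*(-3934))/(-1/3 - 728/2425) = (-3301 + 3934)/(-1/3 - 728*1/2425) = 633/(-1/3 - 728/2425) = 633/(-4609/7275) = 633*(-7275/4609) = -4605075/4609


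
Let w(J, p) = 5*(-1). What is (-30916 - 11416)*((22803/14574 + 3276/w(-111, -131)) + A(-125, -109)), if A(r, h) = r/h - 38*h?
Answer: -195549823849938/1323805 ≈ -1.4772e+8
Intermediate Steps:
w(J, p) = -5
A(r, h) = -38*h + r/h (A(r, h) = r/h - 38*h = -38*h + r/h)
(-30916 - 11416)*((22803/14574 + 3276/w(-111, -131)) + A(-125, -109)) = (-30916 - 11416)*((22803/14574 + 3276/(-5)) + (-38*(-109) - 125/(-109))) = -42332*((22803*(1/14574) + 3276*(-1/5)) + (4142 - 125*(-1/109))) = -42332*((7601/4858 - 3276/5) + (4142 + 125/109)) = -42332*(-15876803/24290 + 451603/109) = -42332*9238865343/2647610 = -195549823849938/1323805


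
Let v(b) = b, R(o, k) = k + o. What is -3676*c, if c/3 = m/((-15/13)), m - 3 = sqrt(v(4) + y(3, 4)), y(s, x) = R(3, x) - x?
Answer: 143364/5 + 47788*sqrt(7)/5 ≈ 53960.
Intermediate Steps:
y(s, x) = 3 (y(s, x) = (x + 3) - x = (3 + x) - x = 3)
m = 3 + sqrt(7) (m = 3 + sqrt(4 + 3) = 3 + sqrt(7) ≈ 5.6458)
c = -39/5 - 13*sqrt(7)/5 (c = 3*((3 + sqrt(7))/((-15/13))) = 3*((3 + sqrt(7))/((-15*1/13))) = 3*((3 + sqrt(7))/(-15/13)) = 3*((3 + sqrt(7))*(-13/15)) = 3*(-13/5 - 13*sqrt(7)/15) = -39/5 - 13*sqrt(7)/5 ≈ -14.679)
-3676*c = -3676*(-39/5 - 13*sqrt(7)/5) = 143364/5 + 47788*sqrt(7)/5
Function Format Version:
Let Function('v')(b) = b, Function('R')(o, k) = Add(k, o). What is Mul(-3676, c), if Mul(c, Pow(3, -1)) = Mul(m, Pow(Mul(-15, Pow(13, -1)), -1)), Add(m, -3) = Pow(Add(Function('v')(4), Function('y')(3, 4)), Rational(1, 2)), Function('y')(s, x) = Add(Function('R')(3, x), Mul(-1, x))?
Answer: Add(Rational(143364, 5), Mul(Rational(47788, 5), Pow(7, Rational(1, 2)))) ≈ 53960.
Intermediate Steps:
Function('y')(s, x) = 3 (Function('y')(s, x) = Add(Add(x, 3), Mul(-1, x)) = Add(Add(3, x), Mul(-1, x)) = 3)
m = Add(3, Pow(7, Rational(1, 2))) (m = Add(3, Pow(Add(4, 3), Rational(1, 2))) = Add(3, Pow(7, Rational(1, 2))) ≈ 5.6458)
c = Add(Rational(-39, 5), Mul(Rational(-13, 5), Pow(7, Rational(1, 2)))) (c = Mul(3, Mul(Add(3, Pow(7, Rational(1, 2))), Pow(Mul(-15, Pow(13, -1)), -1))) = Mul(3, Mul(Add(3, Pow(7, Rational(1, 2))), Pow(Mul(-15, Rational(1, 13)), -1))) = Mul(3, Mul(Add(3, Pow(7, Rational(1, 2))), Pow(Rational(-15, 13), -1))) = Mul(3, Mul(Add(3, Pow(7, Rational(1, 2))), Rational(-13, 15))) = Mul(3, Add(Rational(-13, 5), Mul(Rational(-13, 15), Pow(7, Rational(1, 2))))) = Add(Rational(-39, 5), Mul(Rational(-13, 5), Pow(7, Rational(1, 2)))) ≈ -14.679)
Mul(-3676, c) = Mul(-3676, Add(Rational(-39, 5), Mul(Rational(-13, 5), Pow(7, Rational(1, 2))))) = Add(Rational(143364, 5), Mul(Rational(47788, 5), Pow(7, Rational(1, 2))))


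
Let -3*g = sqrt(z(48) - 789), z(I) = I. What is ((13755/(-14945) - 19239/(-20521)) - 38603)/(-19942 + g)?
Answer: 1556660385911202/804158786525101 - 26019797177*I*sqrt(741)/804158786525101 ≈ 1.9358 - 0.00088079*I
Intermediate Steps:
g = -I*sqrt(741)/3 (g = -sqrt(48 - 789)/3 = -I*sqrt(741)/3 ≈ -9.0738*I)
((13755/(-14945) - 19239/(-20521)) - 38603)/(-19942 + g) = ((13755/(-14945) - 19239/(-20521)) - 38603)/(-19942 - I*sqrt(741)/3) = ((13755*(-1/14945) - 19239*(-1/20521)) - 38603)/(-19942 - I*sqrt(741)/3) = ((-393/427 + 19239/20521) - 38603)/(-19942 - I*sqrt(741)/3) = (150300/8762467 - 38603)/(-19942 - I*sqrt(741)/3) = -338257363301/(8762467*(-19942 - I*sqrt(741)/3))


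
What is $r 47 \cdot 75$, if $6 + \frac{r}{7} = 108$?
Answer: $2516850$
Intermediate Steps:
$r = 714$ ($r = -42 + 7 \cdot 108 = -42 + 756 = 714$)
$r 47 \cdot 75 = 714 \cdot 47 \cdot 75 = 33558 \cdot 75 = 2516850$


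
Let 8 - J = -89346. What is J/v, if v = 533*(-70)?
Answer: -44677/18655 ≈ -2.3949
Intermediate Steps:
J = 89354 (J = 8 - 1*(-89346) = 8 + 89346 = 89354)
v = -37310
J/v = 89354/(-37310) = 89354*(-1/37310) = -44677/18655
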